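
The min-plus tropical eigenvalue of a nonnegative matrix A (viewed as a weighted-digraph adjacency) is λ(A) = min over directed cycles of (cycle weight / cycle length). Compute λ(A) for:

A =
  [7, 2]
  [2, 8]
λ(A) = 2

Enumerate directed cycles and compute their means (weight / length). Sample:
  cycle 0 → 0: weight = 7, length = 1, mean = 7/1 ≈ 7.000
  cycle 1 → 1: weight = 8, length = 1, mean = 8/1 ≈ 8.000
  cycle 0 → 1 → 0: weight = 4, length = 2, mean = 4/2 ≈ 2.000
  cycle 1 → 0 → 1: weight = 4, length = 2, mean = 4/2 ≈ 2.000
Minimum mean = 2.000, attained e.g. along the cycle 0 → 1 → 0 with weight 4 and length 2. So λ(A) = 4/2 = 2.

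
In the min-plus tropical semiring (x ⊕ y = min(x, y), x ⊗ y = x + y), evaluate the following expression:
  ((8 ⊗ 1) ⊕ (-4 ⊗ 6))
((8 ⊗ 1) ⊕ (-4 ⊗ 6)) = 2

Expand innermost to outermost. Recall ⊕ takes the minimum of its arguments and ⊗ takes their sum. Working out the expression ((8 ⊗ 1) ⊕ (-4 ⊗ 6)) gives 2.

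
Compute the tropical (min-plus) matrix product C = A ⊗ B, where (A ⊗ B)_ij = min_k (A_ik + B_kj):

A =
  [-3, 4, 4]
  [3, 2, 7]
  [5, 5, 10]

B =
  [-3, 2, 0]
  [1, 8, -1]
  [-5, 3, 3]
A ⊗ B =
  [-6, -1, -3]
  [0, 5, 1]
  [2, 7, 4]

Apply the min-plus product entry-by-entry:
  C[0][0] = min over k of (A[0][0] + B[0][0] = -3 + -3 = -6, A[0][1] + B[1][0] = 4 + 1 = 5, A[0][2] + B[2][0] = 4 + -5 = -1) = -6 (attained at k = 0)
  C[0][1] = min over k of (A[0][0] + B[0][1] = -3 + 2 = -1, A[0][1] + B[1][1] = 4 + 8 = 12, A[0][2] + B[2][1] = 4 + 3 = 7) = -1 (attained at k = 0)
  C[0][2] = min over k of (A[0][0] + B[0][2] = -3 + 0 = -3, A[0][1] + B[1][2] = 4 + -1 = 3, A[0][2] + B[2][2] = 4 + 3 = 7) = -3 (attained at k = 0)
  C[1][0] = min over k of (A[1][0] + B[0][0] = 3 + -3 = 0, A[1][1] + B[1][0] = 2 + 1 = 3, A[1][2] + B[2][0] = 7 + -5 = 2) = 0 (attained at k = 0)
  C[1][1] = min over k of (A[1][0] + B[0][1] = 3 + 2 = 5, A[1][1] + B[1][1] = 2 + 8 = 10, A[1][2] + B[2][1] = 7 + 3 = 10) = 5 (attained at k = 0)
  C[1][2] = min over k of (A[1][0] + B[0][2] = 3 + 0 = 3, A[1][1] + B[1][2] = 2 + -1 = 1, A[1][2] + B[2][2] = 7 + 3 = 10) = 1 (attained at k = 1)
  C[2][0] = min over k of (A[2][0] + B[0][0] = 5 + -3 = 2, A[2][1] + B[1][0] = 5 + 1 = 6, A[2][2] + B[2][0] = 10 + -5 = 5) = 2 (attained at k = 0)
  C[2][1] = min over k of (A[2][0] + B[0][1] = 5 + 2 = 7, A[2][1] + B[1][1] = 5 + 8 = 13, A[2][2] + B[2][1] = 10 + 3 = 13) = 7 (attained at k = 0)
  C[2][2] = min over k of (A[2][0] + B[0][2] = 5 + 0 = 5, A[2][1] + B[1][2] = 5 + -1 = 4, A[2][2] + B[2][2] = 10 + 3 = 13) = 4 (attained at k = 1)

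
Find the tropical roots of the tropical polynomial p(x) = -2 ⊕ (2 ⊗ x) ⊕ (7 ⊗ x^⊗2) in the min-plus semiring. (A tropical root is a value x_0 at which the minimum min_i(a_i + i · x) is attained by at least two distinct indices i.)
Roots: {-5, -4}

Each tropical root is a break point of the lower envelope of the lines y = a_i + i · x (there are 3 lines, with slopes 0, 1, ..., 2). Only the lines that attain the minimum somewhere contribute to roots; other lines are dominated. Here the surviving (envelope) indices are i = 2, i = 1, i = 0.
Intersections between consecutive envelope lines give the roots: for adjacent envelope indices i < j the intersection is x = (a_i − a_j) / (j − i). Reading off the sorted break points: {-5, -4}.
Verification: at each break x_0, at least two indices attain the minimum of min_i(a_i + i · x_0).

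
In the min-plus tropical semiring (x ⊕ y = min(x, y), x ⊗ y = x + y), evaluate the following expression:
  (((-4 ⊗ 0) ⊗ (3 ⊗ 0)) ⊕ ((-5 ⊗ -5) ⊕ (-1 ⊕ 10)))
(((-4 ⊗ 0) ⊗ (3 ⊗ 0)) ⊕ ((-5 ⊗ -5) ⊕ (-1 ⊕ 10))) = -10

Expand innermost to outermost. Recall ⊕ takes the minimum of its arguments and ⊗ takes their sum. Working out the expression (((-4 ⊗ 0) ⊗ (3 ⊗ 0)) ⊕ ((-5 ⊗ -5) ⊕ (-1 ⊕ 10))) gives -10.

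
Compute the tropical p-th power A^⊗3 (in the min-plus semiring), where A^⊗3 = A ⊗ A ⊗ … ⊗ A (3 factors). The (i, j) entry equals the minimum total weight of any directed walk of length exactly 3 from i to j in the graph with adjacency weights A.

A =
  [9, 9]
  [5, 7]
A^⊗3 =
  [21, 23]
  [19, 21]

Each entry (A^⊗3)_ij equals the minimum over all length-3 walks i = v_0 → v_1 → … → v_3 = j of Σ_t A[v_t][v_{t+1}]. For example, for (i, j) = (0, 1) we minimise over 4 possible intermediate vertex sequences; the minimum is 23, attained along the walk 0 → 1 → 0 → 1.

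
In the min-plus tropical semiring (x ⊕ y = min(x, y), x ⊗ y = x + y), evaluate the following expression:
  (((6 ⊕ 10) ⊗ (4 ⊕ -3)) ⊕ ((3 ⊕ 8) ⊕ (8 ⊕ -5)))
(((6 ⊕ 10) ⊗ (4 ⊕ -3)) ⊕ ((3 ⊕ 8) ⊕ (8 ⊕ -5))) = -5

Expand innermost to outermost. Recall ⊕ takes the minimum of its arguments and ⊗ takes their sum. Working out the expression (((6 ⊕ 10) ⊗ (4 ⊕ -3)) ⊕ ((3 ⊕ 8) ⊕ (8 ⊕ -5))) gives -5.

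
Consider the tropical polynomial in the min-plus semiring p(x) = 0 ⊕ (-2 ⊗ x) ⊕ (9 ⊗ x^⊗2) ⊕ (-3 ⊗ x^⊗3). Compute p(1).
p(1) = -1

A tropical monomial a ⊗ x^⊗i evaluates to a + i · x. Evaluating each term at x = 1:
  Term 0 contributes 0 + 0 · 1 = 0
  Term 1 contributes -2 + 1 · 1 = -1
  Term 2 contributes 9 + 2 · 1 = 11
  Term 3 contributes -3 + 3 · 1 = 0
p(1) = ⊕ of these = min[0, -1, 11, 0] = -1.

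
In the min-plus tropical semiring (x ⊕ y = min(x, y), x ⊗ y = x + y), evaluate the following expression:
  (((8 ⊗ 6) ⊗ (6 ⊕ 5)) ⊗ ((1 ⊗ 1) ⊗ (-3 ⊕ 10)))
(((8 ⊗ 6) ⊗ (6 ⊕ 5)) ⊗ ((1 ⊗ 1) ⊗ (-3 ⊕ 10))) = 18

Expand innermost to outermost. Recall ⊕ takes the minimum of its arguments and ⊗ takes their sum. Working out the expression (((8 ⊗ 6) ⊗ (6 ⊕ 5)) ⊗ ((1 ⊗ 1) ⊗ (-3 ⊕ 10))) gives 18.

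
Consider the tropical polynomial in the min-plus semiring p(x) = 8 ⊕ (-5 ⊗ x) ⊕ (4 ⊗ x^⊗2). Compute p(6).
p(6) = 1

A tropical monomial a ⊗ x^⊗i evaluates to a + i · x. Evaluating each term at x = 6:
  Term 0 contributes 8 + 0 · 6 = 8
  Term 1 contributes -5 + 1 · 6 = 1
  Term 2 contributes 4 + 2 · 6 = 16
p(6) = ⊕ of these = min[8, 1, 16] = 1.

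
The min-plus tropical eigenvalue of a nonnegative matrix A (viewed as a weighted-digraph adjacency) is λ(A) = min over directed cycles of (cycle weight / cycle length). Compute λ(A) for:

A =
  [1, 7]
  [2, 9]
λ(A) = 1

Enumerate directed cycles and compute their means (weight / length). Sample:
  cycle 0 → 0: weight = 1, length = 1, mean = 1/1 ≈ 1.000
  cycle 1 → 1: weight = 9, length = 1, mean = 9/1 ≈ 9.000
  cycle 0 → 1 → 0: weight = 9, length = 2, mean = 9/2 ≈ 4.500
  cycle 1 → 0 → 1: weight = 9, length = 2, mean = 9/2 ≈ 4.500
Minimum mean = 1.000, attained e.g. along the cycle 0 → 0 with weight 1 and length 1. So λ(A) = 1/1 = 1.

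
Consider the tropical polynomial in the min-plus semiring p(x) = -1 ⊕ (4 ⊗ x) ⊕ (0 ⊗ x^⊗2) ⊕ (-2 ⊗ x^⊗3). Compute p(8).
p(8) = -1

A tropical monomial a ⊗ x^⊗i evaluates to a + i · x. Evaluating each term at x = 8:
  Term 0 contributes -1 + 0 · 8 = -1
  Term 1 contributes 4 + 1 · 8 = 12
  Term 2 contributes 0 + 2 · 8 = 16
  Term 3 contributes -2 + 3 · 8 = 22
p(8) = ⊕ of these = min[-1, 12, 16, 22] = -1.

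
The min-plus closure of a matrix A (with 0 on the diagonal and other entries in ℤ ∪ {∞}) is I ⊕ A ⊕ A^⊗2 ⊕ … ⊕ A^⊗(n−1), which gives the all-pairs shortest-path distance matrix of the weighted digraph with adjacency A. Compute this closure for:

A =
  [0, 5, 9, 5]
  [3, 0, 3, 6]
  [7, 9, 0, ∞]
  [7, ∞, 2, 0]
Closure =
  [0, 5, 7, 5]
  [3, 0, 3, 6]
  [7, 9, 0, 12]
  [7, 11, 2, 0]

This is the Floyd-Warshall all-pairs shortest-path computation. For each intermediate vertex k = 0, 1, …, 3, update dist[i][j] ← min(dist[i][j], dist[i][k] + dist[k][j]). The final matrix gives, for each (i, j), the minimum total weight of any directed path from i to j (possibly empty when i = j).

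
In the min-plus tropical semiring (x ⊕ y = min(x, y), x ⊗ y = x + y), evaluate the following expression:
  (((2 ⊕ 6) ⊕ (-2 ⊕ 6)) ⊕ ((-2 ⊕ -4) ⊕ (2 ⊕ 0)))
(((2 ⊕ 6) ⊕ (-2 ⊕ 6)) ⊕ ((-2 ⊕ -4) ⊕ (2 ⊕ 0))) = -4

Expand innermost to outermost. Recall ⊕ takes the minimum of its arguments and ⊗ takes their sum. Working out the expression (((2 ⊕ 6) ⊕ (-2 ⊕ 6)) ⊕ ((-2 ⊕ -4) ⊕ (2 ⊕ 0))) gives -4.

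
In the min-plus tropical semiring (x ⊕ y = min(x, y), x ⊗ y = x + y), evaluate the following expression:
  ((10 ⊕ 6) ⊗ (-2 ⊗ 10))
((10 ⊕ 6) ⊗ (-2 ⊗ 10)) = 14

Expand innermost to outermost. Recall ⊕ takes the minimum of its arguments and ⊗ takes their sum. Working out the expression ((10 ⊕ 6) ⊗ (-2 ⊗ 10)) gives 14.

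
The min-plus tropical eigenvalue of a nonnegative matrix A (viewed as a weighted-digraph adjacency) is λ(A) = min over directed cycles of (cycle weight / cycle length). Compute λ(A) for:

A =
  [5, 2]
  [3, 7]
λ(A) = 5/2

Enumerate directed cycles and compute their means (weight / length). Sample:
  cycle 0 → 0: weight = 5, length = 1, mean = 5/1 ≈ 5.000
  cycle 1 → 1: weight = 7, length = 1, mean = 7/1 ≈ 7.000
  cycle 0 → 1 → 0: weight = 5, length = 2, mean = 5/2 ≈ 2.500
  cycle 1 → 0 → 1: weight = 5, length = 2, mean = 5/2 ≈ 2.500
Minimum mean = 2.500, attained e.g. along the cycle 0 → 1 → 0 with weight 5 and length 2. So λ(A) = 5/2 = 5/2.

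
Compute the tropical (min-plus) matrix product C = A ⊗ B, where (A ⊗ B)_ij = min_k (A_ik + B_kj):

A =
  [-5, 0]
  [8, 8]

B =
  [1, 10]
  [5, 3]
A ⊗ B =
  [-4, 3]
  [9, 11]

Apply the min-plus product entry-by-entry:
  C[0][0] = min over k of (A[0][0] + B[0][0] = -5 + 1 = -4, A[0][1] + B[1][0] = 0 + 5 = 5) = -4 (attained at k = 0)
  C[0][1] = min over k of (A[0][0] + B[0][1] = -5 + 10 = 5, A[0][1] + B[1][1] = 0 + 3 = 3) = 3 (attained at k = 1)
  C[1][0] = min over k of (A[1][0] + B[0][0] = 8 + 1 = 9, A[1][1] + B[1][0] = 8 + 5 = 13) = 9 (attained at k = 0)
  C[1][1] = min over k of (A[1][0] + B[0][1] = 8 + 10 = 18, A[1][1] + B[1][1] = 8 + 3 = 11) = 11 (attained at k = 1)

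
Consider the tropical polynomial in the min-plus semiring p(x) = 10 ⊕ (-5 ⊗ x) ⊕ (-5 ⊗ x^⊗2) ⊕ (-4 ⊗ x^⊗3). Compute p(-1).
p(-1) = -7

A tropical monomial a ⊗ x^⊗i evaluates to a + i · x. Evaluating each term at x = -1:
  Term 0 contributes 10 + 0 · -1 = 10
  Term 1 contributes -5 + 1 · -1 = -6
  Term 2 contributes -5 + 2 · -1 = -7
  Term 3 contributes -4 + 3 · -1 = -7
p(-1) = ⊕ of these = min[10, -6, -7, -7] = -7.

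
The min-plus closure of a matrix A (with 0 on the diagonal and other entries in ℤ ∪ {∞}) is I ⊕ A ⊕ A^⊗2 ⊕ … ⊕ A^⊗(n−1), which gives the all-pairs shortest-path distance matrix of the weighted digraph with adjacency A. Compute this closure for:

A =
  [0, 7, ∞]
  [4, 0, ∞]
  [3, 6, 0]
Closure =
  [0, 7, ∞]
  [4, 0, ∞]
  [3, 6, 0]

This is the Floyd-Warshall all-pairs shortest-path computation. For each intermediate vertex k = 0, 1, …, 2, update dist[i][j] ← min(dist[i][j], dist[i][k] + dist[k][j]). The final matrix gives, for each (i, j), the minimum total weight of any directed path from i to j (possibly empty when i = j).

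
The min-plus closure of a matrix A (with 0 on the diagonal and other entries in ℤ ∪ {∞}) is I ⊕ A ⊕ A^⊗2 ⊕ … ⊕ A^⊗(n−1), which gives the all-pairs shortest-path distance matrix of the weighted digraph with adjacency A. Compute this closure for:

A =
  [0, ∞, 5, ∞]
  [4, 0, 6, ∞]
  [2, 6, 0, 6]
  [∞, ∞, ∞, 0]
Closure =
  [0, 11, 5, 11]
  [4, 0, 6, 12]
  [2, 6, 0, 6]
  [∞, ∞, ∞, 0]

This is the Floyd-Warshall all-pairs shortest-path computation. For each intermediate vertex k = 0, 1, …, 3, update dist[i][j] ← min(dist[i][j], dist[i][k] + dist[k][j]). The final matrix gives, for each (i, j), the minimum total weight of any directed path from i to j (possibly empty when i = j).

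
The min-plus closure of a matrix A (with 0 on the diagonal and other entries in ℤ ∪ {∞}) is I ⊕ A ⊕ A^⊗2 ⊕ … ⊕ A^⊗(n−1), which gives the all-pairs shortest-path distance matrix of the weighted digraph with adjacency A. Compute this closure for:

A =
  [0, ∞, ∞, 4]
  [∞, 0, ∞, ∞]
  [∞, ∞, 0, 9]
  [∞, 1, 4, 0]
Closure =
  [0, 5, 8, 4]
  [∞, 0, ∞, ∞]
  [∞, 10, 0, 9]
  [∞, 1, 4, 0]

This is the Floyd-Warshall all-pairs shortest-path computation. For each intermediate vertex k = 0, 1, …, 3, update dist[i][j] ← min(dist[i][j], dist[i][k] + dist[k][j]). The final matrix gives, for each (i, j), the minimum total weight of any directed path from i to j (possibly empty when i = j).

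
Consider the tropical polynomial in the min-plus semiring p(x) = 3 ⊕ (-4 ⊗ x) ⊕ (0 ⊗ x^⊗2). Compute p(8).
p(8) = 3

A tropical monomial a ⊗ x^⊗i evaluates to a + i · x. Evaluating each term at x = 8:
  Term 0 contributes 3 + 0 · 8 = 3
  Term 1 contributes -4 + 1 · 8 = 4
  Term 2 contributes 0 + 2 · 8 = 16
p(8) = ⊕ of these = min[3, 4, 16] = 3.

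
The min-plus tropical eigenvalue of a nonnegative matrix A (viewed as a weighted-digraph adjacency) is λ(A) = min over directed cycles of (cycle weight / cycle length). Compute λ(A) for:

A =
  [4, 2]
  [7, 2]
λ(A) = 2

Enumerate directed cycles and compute their means (weight / length). Sample:
  cycle 0 → 0: weight = 4, length = 1, mean = 4/1 ≈ 4.000
  cycle 1 → 1: weight = 2, length = 1, mean = 2/1 ≈ 2.000
  cycle 0 → 1 → 0: weight = 9, length = 2, mean = 9/2 ≈ 4.500
  cycle 1 → 0 → 1: weight = 9, length = 2, mean = 9/2 ≈ 4.500
Minimum mean = 2.000, attained e.g. along the cycle 1 → 1 with weight 2 and length 1. So λ(A) = 2/1 = 2.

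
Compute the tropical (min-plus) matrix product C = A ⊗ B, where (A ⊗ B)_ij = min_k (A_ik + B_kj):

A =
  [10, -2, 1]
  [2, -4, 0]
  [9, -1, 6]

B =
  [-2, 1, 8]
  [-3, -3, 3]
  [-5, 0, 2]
A ⊗ B =
  [-5, -5, 1]
  [-7, -7, -1]
  [-4, -4, 2]

Apply the min-plus product entry-by-entry:
  C[0][0] = min over k of (A[0][0] + B[0][0] = 10 + -2 = 8, A[0][1] + B[1][0] = -2 + -3 = -5, A[0][2] + B[2][0] = 1 + -5 = -4) = -5 (attained at k = 1)
  C[0][1] = min over k of (A[0][0] + B[0][1] = 10 + 1 = 11, A[0][1] + B[1][1] = -2 + -3 = -5, A[0][2] + B[2][1] = 1 + 0 = 1) = -5 (attained at k = 1)
  C[0][2] = min over k of (A[0][0] + B[0][2] = 10 + 8 = 18, A[0][1] + B[1][2] = -2 + 3 = 1, A[0][2] + B[2][2] = 1 + 2 = 3) = 1 (attained at k = 1)
  C[1][0] = min over k of (A[1][0] + B[0][0] = 2 + -2 = 0, A[1][1] + B[1][0] = -4 + -3 = -7, A[1][2] + B[2][0] = 0 + -5 = -5) = -7 (attained at k = 1)
  C[1][1] = min over k of (A[1][0] + B[0][1] = 2 + 1 = 3, A[1][1] + B[1][1] = -4 + -3 = -7, A[1][2] + B[2][1] = 0 + 0 = 0) = -7 (attained at k = 1)
  C[1][2] = min over k of (A[1][0] + B[0][2] = 2 + 8 = 10, A[1][1] + B[1][2] = -4 + 3 = -1, A[1][2] + B[2][2] = 0 + 2 = 2) = -1 (attained at k = 1)
  C[2][0] = min over k of (A[2][0] + B[0][0] = 9 + -2 = 7, A[2][1] + B[1][0] = -1 + -3 = -4, A[2][2] + B[2][0] = 6 + -5 = 1) = -4 (attained at k = 1)
  C[2][1] = min over k of (A[2][0] + B[0][1] = 9 + 1 = 10, A[2][1] + B[1][1] = -1 + -3 = -4, A[2][2] + B[2][1] = 6 + 0 = 6) = -4 (attained at k = 1)
  C[2][2] = min over k of (A[2][0] + B[0][2] = 9 + 8 = 17, A[2][1] + B[1][2] = -1 + 3 = 2, A[2][2] + B[2][2] = 6 + 2 = 8) = 2 (attained at k = 1)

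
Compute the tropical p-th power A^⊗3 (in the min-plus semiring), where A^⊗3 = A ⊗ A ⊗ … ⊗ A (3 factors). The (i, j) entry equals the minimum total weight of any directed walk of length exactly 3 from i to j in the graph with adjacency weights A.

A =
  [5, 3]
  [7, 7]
A^⊗3 =
  [15, 13]
  [17, 15]

Each entry (A^⊗3)_ij equals the minimum over all length-3 walks i = v_0 → v_1 → … → v_3 = j of Σ_t A[v_t][v_{t+1}]. For example, for (i, j) = (0, 1) we minimise over 4 possible intermediate vertex sequences; the minimum is 13, attained along the walk 0 → 0 → 0 → 1.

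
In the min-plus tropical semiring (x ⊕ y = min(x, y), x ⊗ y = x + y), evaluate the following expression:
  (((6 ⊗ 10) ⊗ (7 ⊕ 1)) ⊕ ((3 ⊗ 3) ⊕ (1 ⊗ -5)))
(((6 ⊗ 10) ⊗ (7 ⊕ 1)) ⊕ ((3 ⊗ 3) ⊕ (1 ⊗ -5))) = -4

Expand innermost to outermost. Recall ⊕ takes the minimum of its arguments and ⊗ takes their sum. Working out the expression (((6 ⊗ 10) ⊗ (7 ⊕ 1)) ⊕ ((3 ⊗ 3) ⊕ (1 ⊗ -5))) gives -4.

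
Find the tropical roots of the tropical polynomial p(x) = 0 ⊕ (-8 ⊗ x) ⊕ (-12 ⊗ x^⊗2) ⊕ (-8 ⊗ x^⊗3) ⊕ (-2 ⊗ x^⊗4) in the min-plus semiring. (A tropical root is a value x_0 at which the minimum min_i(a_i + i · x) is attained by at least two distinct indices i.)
Roots: {-6, -4, 4, 8}

Each tropical root is a break point of the lower envelope of the lines y = a_i + i · x (there are 5 lines, with slopes 0, 1, ..., 4). Only the lines that attain the minimum somewhere contribute to roots; other lines are dominated. Here the surviving (envelope) indices are i = 4, i = 3, i = 2, i = 1, i = 0.
Intersections between consecutive envelope lines give the roots: for adjacent envelope indices i < j the intersection is x = (a_i − a_j) / (j − i). Reading off the sorted break points: {-6, -4, 4, 8}.
Verification: at each break x_0, at least two indices attain the minimum of min_i(a_i + i · x_0).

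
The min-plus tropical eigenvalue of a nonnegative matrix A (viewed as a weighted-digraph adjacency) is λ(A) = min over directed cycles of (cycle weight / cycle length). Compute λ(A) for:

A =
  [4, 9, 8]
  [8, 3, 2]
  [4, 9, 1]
λ(A) = 1

Enumerate directed cycles and compute their means (weight / length). Sample:
  cycle 0 → 0: weight = 4, length = 1, mean = 4/1 ≈ 4.000
  cycle 1 → 1: weight = 3, length = 1, mean = 3/1 ≈ 3.000
  cycle 2 → 2: weight = 1, length = 1, mean = 1/1 ≈ 1.000
  cycle 0 → 1 → 0: weight = 17, length = 2, mean = 17/2 ≈ 8.500
  cycle 0 → 2 → 0: weight = 12, length = 2, mean = 12/2 ≈ 6.000
  cycle 1 → 0 → 1: weight = 17, length = 2, mean = 17/2 ≈ 8.500
Minimum mean = 1.000, attained e.g. along the cycle 2 → 2 with weight 1 and length 1. So λ(A) = 1/1 = 1.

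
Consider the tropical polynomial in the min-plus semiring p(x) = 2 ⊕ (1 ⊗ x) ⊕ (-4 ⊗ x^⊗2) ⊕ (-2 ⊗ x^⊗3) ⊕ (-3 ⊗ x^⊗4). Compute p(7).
p(7) = 2

A tropical monomial a ⊗ x^⊗i evaluates to a + i · x. Evaluating each term at x = 7:
  Term 0 contributes 2 + 0 · 7 = 2
  Term 1 contributes 1 + 1 · 7 = 8
  Term 2 contributes -4 + 2 · 7 = 10
  Term 3 contributes -2 + 3 · 7 = 19
  Term 4 contributes -3 + 4 · 7 = 25
p(7) = ⊕ of these = min[2, 8, 10, 19, 25] = 2.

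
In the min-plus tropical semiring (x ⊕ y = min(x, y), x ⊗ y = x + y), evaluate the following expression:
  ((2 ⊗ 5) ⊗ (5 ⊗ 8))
((2 ⊗ 5) ⊗ (5 ⊗ 8)) = 20

Expand innermost to outermost. Recall ⊕ takes the minimum of its arguments and ⊗ takes their sum. Working out the expression ((2 ⊗ 5) ⊗ (5 ⊗ 8)) gives 20.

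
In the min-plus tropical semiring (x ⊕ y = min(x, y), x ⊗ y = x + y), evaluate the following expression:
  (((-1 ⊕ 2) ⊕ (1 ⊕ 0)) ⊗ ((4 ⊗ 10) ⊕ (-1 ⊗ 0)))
(((-1 ⊕ 2) ⊕ (1 ⊕ 0)) ⊗ ((4 ⊗ 10) ⊕ (-1 ⊗ 0))) = -2

Expand innermost to outermost. Recall ⊕ takes the minimum of its arguments and ⊗ takes their sum. Working out the expression (((-1 ⊕ 2) ⊕ (1 ⊕ 0)) ⊗ ((4 ⊗ 10) ⊕ (-1 ⊗ 0))) gives -2.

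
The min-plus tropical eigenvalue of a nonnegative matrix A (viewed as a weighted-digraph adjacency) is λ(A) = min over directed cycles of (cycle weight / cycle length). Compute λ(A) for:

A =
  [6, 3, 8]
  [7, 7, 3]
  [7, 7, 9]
λ(A) = 13/3

Enumerate directed cycles and compute their means (weight / length). Sample:
  cycle 0 → 0: weight = 6, length = 1, mean = 6/1 ≈ 6.000
  cycle 1 → 1: weight = 7, length = 1, mean = 7/1 ≈ 7.000
  cycle 2 → 2: weight = 9, length = 1, mean = 9/1 ≈ 9.000
  cycle 0 → 1 → 0: weight = 10, length = 2, mean = 10/2 ≈ 5.000
  cycle 0 → 2 → 0: weight = 15, length = 2, mean = 15/2 ≈ 7.500
  cycle 1 → 0 → 1: weight = 10, length = 2, mean = 10/2 ≈ 5.000
Minimum mean = 4.333, attained e.g. along the cycle 0 → 1 → 2 → 0 with weight 13 and length 3. So λ(A) = 13/3 = 13/3.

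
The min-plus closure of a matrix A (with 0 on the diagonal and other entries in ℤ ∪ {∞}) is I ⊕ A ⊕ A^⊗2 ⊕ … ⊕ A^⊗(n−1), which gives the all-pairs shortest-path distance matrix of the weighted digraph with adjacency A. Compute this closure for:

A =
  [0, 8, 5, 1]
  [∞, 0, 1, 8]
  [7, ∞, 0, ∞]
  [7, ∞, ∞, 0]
Closure =
  [0, 8, 5, 1]
  [8, 0, 1, 8]
  [7, 15, 0, 8]
  [7, 15, 12, 0]

This is the Floyd-Warshall all-pairs shortest-path computation. For each intermediate vertex k = 0, 1, …, 3, update dist[i][j] ← min(dist[i][j], dist[i][k] + dist[k][j]). The final matrix gives, for each (i, j), the minimum total weight of any directed path from i to j (possibly empty when i = j).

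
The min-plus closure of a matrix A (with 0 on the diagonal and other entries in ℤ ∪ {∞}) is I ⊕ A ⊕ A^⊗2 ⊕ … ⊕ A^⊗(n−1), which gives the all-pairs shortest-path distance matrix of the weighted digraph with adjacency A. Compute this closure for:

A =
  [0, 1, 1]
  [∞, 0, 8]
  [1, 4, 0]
Closure =
  [0, 1, 1]
  [9, 0, 8]
  [1, 2, 0]

This is the Floyd-Warshall all-pairs shortest-path computation. For each intermediate vertex k = 0, 1, …, 2, update dist[i][j] ← min(dist[i][j], dist[i][k] + dist[k][j]). The final matrix gives, for each (i, j), the minimum total weight of any directed path from i to j (possibly empty when i = j).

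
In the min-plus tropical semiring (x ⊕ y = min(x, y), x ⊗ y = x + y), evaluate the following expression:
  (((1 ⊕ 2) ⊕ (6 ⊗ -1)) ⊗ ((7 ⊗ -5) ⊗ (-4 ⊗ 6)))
(((1 ⊕ 2) ⊕ (6 ⊗ -1)) ⊗ ((7 ⊗ -5) ⊗ (-4 ⊗ 6))) = 5

Expand innermost to outermost. Recall ⊕ takes the minimum of its arguments and ⊗ takes their sum. Working out the expression (((1 ⊕ 2) ⊕ (6 ⊗ -1)) ⊗ ((7 ⊗ -5) ⊗ (-4 ⊗ 6))) gives 5.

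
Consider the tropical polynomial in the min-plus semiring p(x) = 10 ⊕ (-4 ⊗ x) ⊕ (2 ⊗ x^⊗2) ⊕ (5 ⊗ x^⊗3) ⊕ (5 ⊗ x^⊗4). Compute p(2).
p(2) = -2

A tropical monomial a ⊗ x^⊗i evaluates to a + i · x. Evaluating each term at x = 2:
  Term 0 contributes 10 + 0 · 2 = 10
  Term 1 contributes -4 + 1 · 2 = -2
  Term 2 contributes 2 + 2 · 2 = 6
  Term 3 contributes 5 + 3 · 2 = 11
  Term 4 contributes 5 + 4 · 2 = 13
p(2) = ⊕ of these = min[10, -2, 6, 11, 13] = -2.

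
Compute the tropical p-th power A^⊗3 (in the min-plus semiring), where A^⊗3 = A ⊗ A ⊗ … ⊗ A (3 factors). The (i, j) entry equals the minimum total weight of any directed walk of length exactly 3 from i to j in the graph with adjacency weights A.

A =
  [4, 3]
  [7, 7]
A^⊗3 =
  [12, 11]
  [15, 14]

Each entry (A^⊗3)_ij equals the minimum over all length-3 walks i = v_0 → v_1 → … → v_3 = j of Σ_t A[v_t][v_{t+1}]. For example, for (i, j) = (0, 1) we minimise over 4 possible intermediate vertex sequences; the minimum is 11, attained along the walk 0 → 0 → 0 → 1.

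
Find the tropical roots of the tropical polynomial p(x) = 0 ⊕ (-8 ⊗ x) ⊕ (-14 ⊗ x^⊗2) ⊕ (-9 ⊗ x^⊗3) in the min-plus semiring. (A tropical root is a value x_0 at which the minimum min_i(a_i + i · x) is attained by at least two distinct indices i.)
Roots: {-5, 6, 8}

Each tropical root is a break point of the lower envelope of the lines y = a_i + i · x (there are 4 lines, with slopes 0, 1, ..., 3). Only the lines that attain the minimum somewhere contribute to roots; other lines are dominated. Here the surviving (envelope) indices are i = 3, i = 2, i = 1, i = 0.
Intersections between consecutive envelope lines give the roots: for adjacent envelope indices i < j the intersection is x = (a_i − a_j) / (j − i). Reading off the sorted break points: {-5, 6, 8}.
Verification: at each break x_0, at least two indices attain the minimum of min_i(a_i + i · x_0).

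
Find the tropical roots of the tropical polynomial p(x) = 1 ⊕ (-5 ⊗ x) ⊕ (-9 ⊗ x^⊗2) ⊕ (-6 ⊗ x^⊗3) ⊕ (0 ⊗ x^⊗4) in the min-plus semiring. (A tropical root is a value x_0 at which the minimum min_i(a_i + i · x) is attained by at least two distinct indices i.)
Roots: {-6, -3, 4, 6}

Each tropical root is a break point of the lower envelope of the lines y = a_i + i · x (there are 5 lines, with slopes 0, 1, ..., 4). Only the lines that attain the minimum somewhere contribute to roots; other lines are dominated. Here the surviving (envelope) indices are i = 4, i = 3, i = 2, i = 1, i = 0.
Intersections between consecutive envelope lines give the roots: for adjacent envelope indices i < j the intersection is x = (a_i − a_j) / (j − i). Reading off the sorted break points: {-6, -3, 4, 6}.
Verification: at each break x_0, at least two indices attain the minimum of min_i(a_i + i · x_0).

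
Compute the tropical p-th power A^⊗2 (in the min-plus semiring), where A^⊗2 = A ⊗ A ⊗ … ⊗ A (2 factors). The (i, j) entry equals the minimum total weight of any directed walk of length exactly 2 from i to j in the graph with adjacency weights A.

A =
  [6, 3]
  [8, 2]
A^⊗2 =
  [11, 5]
  [10, 4]

Each entry (A^⊗2)_ij equals the minimum over all length-2 walks i = v_0 → v_1 → … → v_2 = j of Σ_t A[v_t][v_{t+1}]. For example, for (i, j) = (0, 1) we minimise over 2 possible intermediate vertex sequences; the minimum is 5, attained along the walk 0 → 1 → 1.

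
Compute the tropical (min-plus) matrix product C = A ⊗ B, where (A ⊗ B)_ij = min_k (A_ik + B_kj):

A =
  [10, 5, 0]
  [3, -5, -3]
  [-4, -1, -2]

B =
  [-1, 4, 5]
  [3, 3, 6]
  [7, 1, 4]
A ⊗ B =
  [7, 1, 4]
  [-2, -2, 1]
  [-5, -1, 1]

Apply the min-plus product entry-by-entry:
  C[0][0] = min over k of (A[0][0] + B[0][0] = 10 + -1 = 9, A[0][1] + B[1][0] = 5 + 3 = 8, A[0][2] + B[2][0] = 0 + 7 = 7) = 7 (attained at k = 2)
  C[0][1] = min over k of (A[0][0] + B[0][1] = 10 + 4 = 14, A[0][1] + B[1][1] = 5 + 3 = 8, A[0][2] + B[2][1] = 0 + 1 = 1) = 1 (attained at k = 2)
  C[0][2] = min over k of (A[0][0] + B[0][2] = 10 + 5 = 15, A[0][1] + B[1][2] = 5 + 6 = 11, A[0][2] + B[2][2] = 0 + 4 = 4) = 4 (attained at k = 2)
  C[1][0] = min over k of (A[1][0] + B[0][0] = 3 + -1 = 2, A[1][1] + B[1][0] = -5 + 3 = -2, A[1][2] + B[2][0] = -3 + 7 = 4) = -2 (attained at k = 1)
  C[1][1] = min over k of (A[1][0] + B[0][1] = 3 + 4 = 7, A[1][1] + B[1][1] = -5 + 3 = -2, A[1][2] + B[2][1] = -3 + 1 = -2) = -2 (attained at k = 1)
  C[1][2] = min over k of (A[1][0] + B[0][2] = 3 + 5 = 8, A[1][1] + B[1][2] = -5 + 6 = 1, A[1][2] + B[2][2] = -3 + 4 = 1) = 1 (attained at k = 1)
  C[2][0] = min over k of (A[2][0] + B[0][0] = -4 + -1 = -5, A[2][1] + B[1][0] = -1 + 3 = 2, A[2][2] + B[2][0] = -2 + 7 = 5) = -5 (attained at k = 0)
  C[2][1] = min over k of (A[2][0] + B[0][1] = -4 + 4 = 0, A[2][1] + B[1][1] = -1 + 3 = 2, A[2][2] + B[2][1] = -2 + 1 = -1) = -1 (attained at k = 2)
  C[2][2] = min over k of (A[2][0] + B[0][2] = -4 + 5 = 1, A[2][1] + B[1][2] = -1 + 6 = 5, A[2][2] + B[2][2] = -2 + 4 = 2) = 1 (attained at k = 0)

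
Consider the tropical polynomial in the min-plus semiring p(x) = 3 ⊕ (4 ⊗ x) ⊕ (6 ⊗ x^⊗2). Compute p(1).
p(1) = 3

A tropical monomial a ⊗ x^⊗i evaluates to a + i · x. Evaluating each term at x = 1:
  Term 0 contributes 3 + 0 · 1 = 3
  Term 1 contributes 4 + 1 · 1 = 5
  Term 2 contributes 6 + 2 · 1 = 8
p(1) = ⊕ of these = min[3, 5, 8] = 3.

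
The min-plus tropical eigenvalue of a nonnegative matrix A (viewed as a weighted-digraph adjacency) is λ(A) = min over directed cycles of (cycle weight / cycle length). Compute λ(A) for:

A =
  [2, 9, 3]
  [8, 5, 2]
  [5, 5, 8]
λ(A) = 2

Enumerate directed cycles and compute their means (weight / length). Sample:
  cycle 0 → 0: weight = 2, length = 1, mean = 2/1 ≈ 2.000
  cycle 1 → 1: weight = 5, length = 1, mean = 5/1 ≈ 5.000
  cycle 2 → 2: weight = 8, length = 1, mean = 8/1 ≈ 8.000
  cycle 0 → 1 → 0: weight = 17, length = 2, mean = 17/2 ≈ 8.500
  cycle 0 → 2 → 0: weight = 8, length = 2, mean = 8/2 ≈ 4.000
  cycle 1 → 0 → 1: weight = 17, length = 2, mean = 17/2 ≈ 8.500
Minimum mean = 2.000, attained e.g. along the cycle 0 → 0 with weight 2 and length 1. So λ(A) = 2/1 = 2.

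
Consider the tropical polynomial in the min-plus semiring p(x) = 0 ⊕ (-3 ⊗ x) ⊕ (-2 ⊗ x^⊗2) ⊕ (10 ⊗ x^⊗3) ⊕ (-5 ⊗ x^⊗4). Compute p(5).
p(5) = 0

A tropical monomial a ⊗ x^⊗i evaluates to a + i · x. Evaluating each term at x = 5:
  Term 0 contributes 0 + 0 · 5 = 0
  Term 1 contributes -3 + 1 · 5 = 2
  Term 2 contributes -2 + 2 · 5 = 8
  Term 3 contributes 10 + 3 · 5 = 25
  Term 4 contributes -5 + 4 · 5 = 15
p(5) = ⊕ of these = min[0, 2, 8, 25, 15] = 0.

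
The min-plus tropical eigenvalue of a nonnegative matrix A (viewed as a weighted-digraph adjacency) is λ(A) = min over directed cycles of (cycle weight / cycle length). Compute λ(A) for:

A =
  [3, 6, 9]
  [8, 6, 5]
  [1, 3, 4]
λ(A) = 3

Enumerate directed cycles and compute their means (weight / length). Sample:
  cycle 0 → 0: weight = 3, length = 1, mean = 3/1 ≈ 3.000
  cycle 1 → 1: weight = 6, length = 1, mean = 6/1 ≈ 6.000
  cycle 2 → 2: weight = 4, length = 1, mean = 4/1 ≈ 4.000
  cycle 0 → 1 → 0: weight = 14, length = 2, mean = 14/2 ≈ 7.000
  cycle 0 → 2 → 0: weight = 10, length = 2, mean = 10/2 ≈ 5.000
  cycle 1 → 0 → 1: weight = 14, length = 2, mean = 14/2 ≈ 7.000
Minimum mean = 3.000, attained e.g. along the cycle 0 → 0 with weight 3 and length 1. So λ(A) = 3/1 = 3.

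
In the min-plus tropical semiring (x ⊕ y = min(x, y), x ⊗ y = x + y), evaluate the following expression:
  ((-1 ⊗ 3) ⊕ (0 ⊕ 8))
((-1 ⊗ 3) ⊕ (0 ⊕ 8)) = 0

Expand innermost to outermost. Recall ⊕ takes the minimum of its arguments and ⊗ takes their sum. Working out the expression ((-1 ⊗ 3) ⊕ (0 ⊕ 8)) gives 0.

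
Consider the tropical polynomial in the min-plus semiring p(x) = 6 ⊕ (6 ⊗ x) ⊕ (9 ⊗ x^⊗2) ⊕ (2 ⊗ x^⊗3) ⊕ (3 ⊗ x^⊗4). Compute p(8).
p(8) = 6

A tropical monomial a ⊗ x^⊗i evaluates to a + i · x. Evaluating each term at x = 8:
  Term 0 contributes 6 + 0 · 8 = 6
  Term 1 contributes 6 + 1 · 8 = 14
  Term 2 contributes 9 + 2 · 8 = 25
  Term 3 contributes 2 + 3 · 8 = 26
  Term 4 contributes 3 + 4 · 8 = 35
p(8) = ⊕ of these = min[6, 14, 25, 26, 35] = 6.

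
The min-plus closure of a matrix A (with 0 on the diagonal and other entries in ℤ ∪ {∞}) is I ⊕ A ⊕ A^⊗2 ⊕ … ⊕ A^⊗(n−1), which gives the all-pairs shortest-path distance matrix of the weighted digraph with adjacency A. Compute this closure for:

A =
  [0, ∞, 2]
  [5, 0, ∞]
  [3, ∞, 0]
Closure =
  [0, ∞, 2]
  [5, 0, 7]
  [3, ∞, 0]

This is the Floyd-Warshall all-pairs shortest-path computation. For each intermediate vertex k = 0, 1, …, 2, update dist[i][j] ← min(dist[i][j], dist[i][k] + dist[k][j]). The final matrix gives, for each (i, j), the minimum total weight of any directed path from i to j (possibly empty when i = j).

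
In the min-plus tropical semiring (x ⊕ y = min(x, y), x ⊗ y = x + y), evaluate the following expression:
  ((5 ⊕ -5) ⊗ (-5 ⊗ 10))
((5 ⊕ -5) ⊗ (-5 ⊗ 10)) = 0

Expand innermost to outermost. Recall ⊕ takes the minimum of its arguments and ⊗ takes their sum. Working out the expression ((5 ⊕ -5) ⊗ (-5 ⊗ 10)) gives 0.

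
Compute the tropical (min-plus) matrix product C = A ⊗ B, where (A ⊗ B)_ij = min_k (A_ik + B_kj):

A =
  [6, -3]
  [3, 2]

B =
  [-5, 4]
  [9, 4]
A ⊗ B =
  [1, 1]
  [-2, 6]

Apply the min-plus product entry-by-entry:
  C[0][0] = min over k of (A[0][0] + B[0][0] = 6 + -5 = 1, A[0][1] + B[1][0] = -3 + 9 = 6) = 1 (attained at k = 0)
  C[0][1] = min over k of (A[0][0] + B[0][1] = 6 + 4 = 10, A[0][1] + B[1][1] = -3 + 4 = 1) = 1 (attained at k = 1)
  C[1][0] = min over k of (A[1][0] + B[0][0] = 3 + -5 = -2, A[1][1] + B[1][0] = 2 + 9 = 11) = -2 (attained at k = 0)
  C[1][1] = min over k of (A[1][0] + B[0][1] = 3 + 4 = 7, A[1][1] + B[1][1] = 2 + 4 = 6) = 6 (attained at k = 1)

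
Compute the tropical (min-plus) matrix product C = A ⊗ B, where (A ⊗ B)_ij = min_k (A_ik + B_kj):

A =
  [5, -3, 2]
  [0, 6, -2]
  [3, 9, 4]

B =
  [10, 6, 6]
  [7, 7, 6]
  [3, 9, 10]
A ⊗ B =
  [4, 4, 3]
  [1, 6, 6]
  [7, 9, 9]

Apply the min-plus product entry-by-entry:
  C[0][0] = min over k of (A[0][0] + B[0][0] = 5 + 10 = 15, A[0][1] + B[1][0] = -3 + 7 = 4, A[0][2] + B[2][0] = 2 + 3 = 5) = 4 (attained at k = 1)
  C[0][1] = min over k of (A[0][0] + B[0][1] = 5 + 6 = 11, A[0][1] + B[1][1] = -3 + 7 = 4, A[0][2] + B[2][1] = 2 + 9 = 11) = 4 (attained at k = 1)
  C[0][2] = min over k of (A[0][0] + B[0][2] = 5 + 6 = 11, A[0][1] + B[1][2] = -3 + 6 = 3, A[0][2] + B[2][2] = 2 + 10 = 12) = 3 (attained at k = 1)
  C[1][0] = min over k of (A[1][0] + B[0][0] = 0 + 10 = 10, A[1][1] + B[1][0] = 6 + 7 = 13, A[1][2] + B[2][0] = -2 + 3 = 1) = 1 (attained at k = 2)
  C[1][1] = min over k of (A[1][0] + B[0][1] = 0 + 6 = 6, A[1][1] + B[1][1] = 6 + 7 = 13, A[1][2] + B[2][1] = -2 + 9 = 7) = 6 (attained at k = 0)
  C[1][2] = min over k of (A[1][0] + B[0][2] = 0 + 6 = 6, A[1][1] + B[1][2] = 6 + 6 = 12, A[1][2] + B[2][2] = -2 + 10 = 8) = 6 (attained at k = 0)
  C[2][0] = min over k of (A[2][0] + B[0][0] = 3 + 10 = 13, A[2][1] + B[1][0] = 9 + 7 = 16, A[2][2] + B[2][0] = 4 + 3 = 7) = 7 (attained at k = 2)
  C[2][1] = min over k of (A[2][0] + B[0][1] = 3 + 6 = 9, A[2][1] + B[1][1] = 9 + 7 = 16, A[2][2] + B[2][1] = 4 + 9 = 13) = 9 (attained at k = 0)
  C[2][2] = min over k of (A[2][0] + B[0][2] = 3 + 6 = 9, A[2][1] + B[1][2] = 9 + 6 = 15, A[2][2] + B[2][2] = 4 + 10 = 14) = 9 (attained at k = 0)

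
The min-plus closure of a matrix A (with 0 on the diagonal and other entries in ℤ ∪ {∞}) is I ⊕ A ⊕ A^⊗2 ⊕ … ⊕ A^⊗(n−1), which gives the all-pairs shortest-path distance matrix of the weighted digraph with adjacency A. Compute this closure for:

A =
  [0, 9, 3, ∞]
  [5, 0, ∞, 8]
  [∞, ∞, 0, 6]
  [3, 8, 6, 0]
Closure =
  [0, 9, 3, 9]
  [5, 0, 8, 8]
  [9, 14, 0, 6]
  [3, 8, 6, 0]

This is the Floyd-Warshall all-pairs shortest-path computation. For each intermediate vertex k = 0, 1, …, 3, update dist[i][j] ← min(dist[i][j], dist[i][k] + dist[k][j]). The final matrix gives, for each (i, j), the minimum total weight of any directed path from i to j (possibly empty when i = j).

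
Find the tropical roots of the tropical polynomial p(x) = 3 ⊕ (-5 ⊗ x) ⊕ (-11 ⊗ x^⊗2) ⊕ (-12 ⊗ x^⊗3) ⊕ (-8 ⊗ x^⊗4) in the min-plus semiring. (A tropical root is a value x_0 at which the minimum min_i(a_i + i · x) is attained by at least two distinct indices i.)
Roots: {-4, 1, 6, 8}

Each tropical root is a break point of the lower envelope of the lines y = a_i + i · x (there are 5 lines, with slopes 0, 1, ..., 4). Only the lines that attain the minimum somewhere contribute to roots; other lines are dominated. Here the surviving (envelope) indices are i = 4, i = 3, i = 2, i = 1, i = 0.
Intersections between consecutive envelope lines give the roots: for adjacent envelope indices i < j the intersection is x = (a_i − a_j) / (j − i). Reading off the sorted break points: {-4, 1, 6, 8}.
Verification: at each break x_0, at least two indices attain the minimum of min_i(a_i + i · x_0).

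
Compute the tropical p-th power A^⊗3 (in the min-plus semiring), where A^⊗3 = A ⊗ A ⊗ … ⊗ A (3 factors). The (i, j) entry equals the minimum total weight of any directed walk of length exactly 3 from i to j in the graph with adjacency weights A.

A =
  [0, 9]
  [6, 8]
A^⊗3 =
  [0, 9]
  [6, 15]

Each entry (A^⊗3)_ij equals the minimum over all length-3 walks i = v_0 → v_1 → … → v_3 = j of Σ_t A[v_t][v_{t+1}]. For example, for (i, j) = (0, 1) we minimise over 4 possible intermediate vertex sequences; the minimum is 9, attained along the walk 0 → 0 → 0 → 1.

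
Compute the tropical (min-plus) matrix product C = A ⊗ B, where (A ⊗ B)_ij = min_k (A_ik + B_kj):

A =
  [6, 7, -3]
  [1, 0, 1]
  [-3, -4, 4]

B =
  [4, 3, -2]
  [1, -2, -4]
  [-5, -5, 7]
A ⊗ B =
  [-8, -8, 3]
  [-4, -4, -4]
  [-3, -6, -8]

Apply the min-plus product entry-by-entry:
  C[0][0] = min over k of (A[0][0] + B[0][0] = 6 + 4 = 10, A[0][1] + B[1][0] = 7 + 1 = 8, A[0][2] + B[2][0] = -3 + -5 = -8) = -8 (attained at k = 2)
  C[0][1] = min over k of (A[0][0] + B[0][1] = 6 + 3 = 9, A[0][1] + B[1][1] = 7 + -2 = 5, A[0][2] + B[2][1] = -3 + -5 = -8) = -8 (attained at k = 2)
  C[0][2] = min over k of (A[0][0] + B[0][2] = 6 + -2 = 4, A[0][1] + B[1][2] = 7 + -4 = 3, A[0][2] + B[2][2] = -3 + 7 = 4) = 3 (attained at k = 1)
  C[1][0] = min over k of (A[1][0] + B[0][0] = 1 + 4 = 5, A[1][1] + B[1][0] = 0 + 1 = 1, A[1][2] + B[2][0] = 1 + -5 = -4) = -4 (attained at k = 2)
  C[1][1] = min over k of (A[1][0] + B[0][1] = 1 + 3 = 4, A[1][1] + B[1][1] = 0 + -2 = -2, A[1][2] + B[2][1] = 1 + -5 = -4) = -4 (attained at k = 2)
  C[1][2] = min over k of (A[1][0] + B[0][2] = 1 + -2 = -1, A[1][1] + B[1][2] = 0 + -4 = -4, A[1][2] + B[2][2] = 1 + 7 = 8) = -4 (attained at k = 1)
  C[2][0] = min over k of (A[2][0] + B[0][0] = -3 + 4 = 1, A[2][1] + B[1][0] = -4 + 1 = -3, A[2][2] + B[2][0] = 4 + -5 = -1) = -3 (attained at k = 1)
  C[2][1] = min over k of (A[2][0] + B[0][1] = -3 + 3 = 0, A[2][1] + B[1][1] = -4 + -2 = -6, A[2][2] + B[2][1] = 4 + -5 = -1) = -6 (attained at k = 1)
  C[2][2] = min over k of (A[2][0] + B[0][2] = -3 + -2 = -5, A[2][1] + B[1][2] = -4 + -4 = -8, A[2][2] + B[2][2] = 4 + 7 = 11) = -8 (attained at k = 1)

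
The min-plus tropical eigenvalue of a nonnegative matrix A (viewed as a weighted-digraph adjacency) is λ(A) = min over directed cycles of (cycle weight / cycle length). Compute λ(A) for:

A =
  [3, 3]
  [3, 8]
λ(A) = 3

Enumerate directed cycles and compute their means (weight / length). Sample:
  cycle 0 → 0: weight = 3, length = 1, mean = 3/1 ≈ 3.000
  cycle 1 → 1: weight = 8, length = 1, mean = 8/1 ≈ 8.000
  cycle 0 → 1 → 0: weight = 6, length = 2, mean = 6/2 ≈ 3.000
  cycle 1 → 0 → 1: weight = 6, length = 2, mean = 6/2 ≈ 3.000
Minimum mean = 3.000, attained e.g. along the cycle 0 → 0 with weight 3 and length 1. So λ(A) = 3/1 = 3.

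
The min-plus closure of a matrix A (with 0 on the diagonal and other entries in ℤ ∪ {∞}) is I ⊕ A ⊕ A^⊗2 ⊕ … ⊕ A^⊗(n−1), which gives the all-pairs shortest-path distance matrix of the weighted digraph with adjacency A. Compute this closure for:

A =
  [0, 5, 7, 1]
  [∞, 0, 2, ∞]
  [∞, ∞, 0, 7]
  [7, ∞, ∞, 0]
Closure =
  [0, 5, 7, 1]
  [16, 0, 2, 9]
  [14, 19, 0, 7]
  [7, 12, 14, 0]

This is the Floyd-Warshall all-pairs shortest-path computation. For each intermediate vertex k = 0, 1, …, 3, update dist[i][j] ← min(dist[i][j], dist[i][k] + dist[k][j]). The final matrix gives, for each (i, j), the minimum total weight of any directed path from i to j (possibly empty when i = j).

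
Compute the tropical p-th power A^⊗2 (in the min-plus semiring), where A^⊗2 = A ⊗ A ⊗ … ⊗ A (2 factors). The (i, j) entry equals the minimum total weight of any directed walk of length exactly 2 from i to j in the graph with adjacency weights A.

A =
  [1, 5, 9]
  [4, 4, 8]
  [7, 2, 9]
A^⊗2 =
  [2, 6, 10]
  [5, 8, 12]
  [6, 6, 10]

Each entry (A^⊗2)_ij equals the minimum over all length-2 walks i = v_0 → v_1 → … → v_2 = j of Σ_t A[v_t][v_{t+1}]. For example, for (i, j) = (0, 2) we minimise over 3 possible intermediate vertex sequences; the minimum is 10, attained along the walk 0 → 0 → 2.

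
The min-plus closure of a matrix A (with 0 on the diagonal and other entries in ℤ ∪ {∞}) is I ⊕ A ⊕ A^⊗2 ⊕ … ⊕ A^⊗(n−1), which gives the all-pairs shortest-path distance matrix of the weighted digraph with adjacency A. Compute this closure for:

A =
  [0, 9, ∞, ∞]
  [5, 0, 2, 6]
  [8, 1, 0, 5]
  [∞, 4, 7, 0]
Closure =
  [0, 9, 11, 15]
  [5, 0, 2, 6]
  [6, 1, 0, 5]
  [9, 4, 6, 0]

This is the Floyd-Warshall all-pairs shortest-path computation. For each intermediate vertex k = 0, 1, …, 3, update dist[i][j] ← min(dist[i][j], dist[i][k] + dist[k][j]). The final matrix gives, for each (i, j), the minimum total weight of any directed path from i to j (possibly empty when i = j).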